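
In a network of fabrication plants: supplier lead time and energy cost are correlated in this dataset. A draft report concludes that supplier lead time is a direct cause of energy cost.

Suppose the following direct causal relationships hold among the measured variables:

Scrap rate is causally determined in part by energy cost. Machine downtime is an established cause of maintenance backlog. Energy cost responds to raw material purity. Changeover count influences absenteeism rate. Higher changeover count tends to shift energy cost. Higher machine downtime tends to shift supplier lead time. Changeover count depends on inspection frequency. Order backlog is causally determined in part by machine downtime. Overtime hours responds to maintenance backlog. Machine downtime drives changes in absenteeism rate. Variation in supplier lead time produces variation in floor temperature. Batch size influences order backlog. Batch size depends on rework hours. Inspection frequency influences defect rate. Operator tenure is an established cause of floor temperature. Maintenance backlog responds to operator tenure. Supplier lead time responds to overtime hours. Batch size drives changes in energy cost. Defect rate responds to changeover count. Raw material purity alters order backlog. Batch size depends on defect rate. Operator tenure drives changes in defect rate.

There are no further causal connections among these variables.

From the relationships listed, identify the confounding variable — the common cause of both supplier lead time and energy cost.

Operator tenure has a causal path to supplier lead time (operator tenure → maintenance backlog → overtime hours → supplier lead time) and a separate causal path to energy cost (operator tenure → defect rate → batch size → energy cost), so it is a common cause of both.
No stated relationship gives supplier lead time a causal route to energy cost, so the correlation is explained by the shared upstream cause rather than a direct effect.

operator tenure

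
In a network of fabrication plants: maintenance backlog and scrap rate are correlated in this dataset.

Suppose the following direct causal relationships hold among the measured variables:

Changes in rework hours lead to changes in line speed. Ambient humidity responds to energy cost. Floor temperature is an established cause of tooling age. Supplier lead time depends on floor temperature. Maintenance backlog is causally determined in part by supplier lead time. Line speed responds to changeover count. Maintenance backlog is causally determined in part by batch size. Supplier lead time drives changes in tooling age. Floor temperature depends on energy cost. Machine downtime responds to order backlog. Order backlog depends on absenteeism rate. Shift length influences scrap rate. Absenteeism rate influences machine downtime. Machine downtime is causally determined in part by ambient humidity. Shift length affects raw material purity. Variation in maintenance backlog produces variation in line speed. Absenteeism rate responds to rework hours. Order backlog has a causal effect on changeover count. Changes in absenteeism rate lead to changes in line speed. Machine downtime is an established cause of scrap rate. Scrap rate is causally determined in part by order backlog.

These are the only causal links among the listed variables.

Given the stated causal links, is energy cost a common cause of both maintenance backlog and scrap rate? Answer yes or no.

Energy cost has a causal path to maintenance backlog (energy cost → floor temperature → supplier lead time → maintenance backlog) and to scrap rate (energy cost → ambient humidity → machine downtime → scrap rate), so it is a common cause of both — a confounder.

yes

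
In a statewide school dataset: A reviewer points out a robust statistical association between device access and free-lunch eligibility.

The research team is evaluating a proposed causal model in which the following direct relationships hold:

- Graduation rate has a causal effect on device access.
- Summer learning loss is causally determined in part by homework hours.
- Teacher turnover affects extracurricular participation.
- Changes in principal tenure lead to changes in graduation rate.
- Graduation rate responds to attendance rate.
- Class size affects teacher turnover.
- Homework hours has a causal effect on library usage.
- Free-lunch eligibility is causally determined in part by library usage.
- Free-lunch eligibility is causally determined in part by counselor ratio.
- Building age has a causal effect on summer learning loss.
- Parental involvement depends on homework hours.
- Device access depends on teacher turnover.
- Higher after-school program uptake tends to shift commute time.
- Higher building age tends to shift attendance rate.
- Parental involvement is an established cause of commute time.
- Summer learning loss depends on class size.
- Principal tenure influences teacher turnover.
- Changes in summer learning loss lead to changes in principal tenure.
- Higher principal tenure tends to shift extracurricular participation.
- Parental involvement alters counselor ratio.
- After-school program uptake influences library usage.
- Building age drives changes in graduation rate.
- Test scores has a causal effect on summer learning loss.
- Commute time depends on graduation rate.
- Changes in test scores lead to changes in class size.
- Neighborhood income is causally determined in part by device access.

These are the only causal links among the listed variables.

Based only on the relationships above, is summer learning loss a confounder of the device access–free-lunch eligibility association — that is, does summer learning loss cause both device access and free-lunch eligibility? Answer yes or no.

no

Summer learning loss has no stated causal path to free-lunch eligibility. A confounder must cause both variables, so summer learning loss does not qualify.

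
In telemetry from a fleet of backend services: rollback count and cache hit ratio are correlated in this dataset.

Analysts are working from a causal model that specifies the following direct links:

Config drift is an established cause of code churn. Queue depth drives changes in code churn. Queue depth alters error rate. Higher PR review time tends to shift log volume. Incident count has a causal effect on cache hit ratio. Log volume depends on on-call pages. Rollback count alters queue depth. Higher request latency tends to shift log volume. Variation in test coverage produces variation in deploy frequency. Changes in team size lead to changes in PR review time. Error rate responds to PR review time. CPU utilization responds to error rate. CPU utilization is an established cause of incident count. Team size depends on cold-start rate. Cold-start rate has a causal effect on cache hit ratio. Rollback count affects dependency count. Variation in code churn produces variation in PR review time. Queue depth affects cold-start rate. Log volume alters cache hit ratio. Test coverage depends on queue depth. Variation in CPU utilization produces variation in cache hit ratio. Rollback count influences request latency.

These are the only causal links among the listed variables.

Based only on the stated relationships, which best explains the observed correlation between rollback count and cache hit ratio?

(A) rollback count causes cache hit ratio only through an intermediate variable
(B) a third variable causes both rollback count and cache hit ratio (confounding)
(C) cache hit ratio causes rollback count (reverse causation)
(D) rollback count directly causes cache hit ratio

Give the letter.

A

Rollback count reaches cache hit ratio through rollback count → request latency → log volume → cache hit ratio — an indirect causal chain with no direct rollback count → cache hit ratio link. No variable causes both rollback count and cache hit ratio, so confounding is ruled out; the effect is mediated.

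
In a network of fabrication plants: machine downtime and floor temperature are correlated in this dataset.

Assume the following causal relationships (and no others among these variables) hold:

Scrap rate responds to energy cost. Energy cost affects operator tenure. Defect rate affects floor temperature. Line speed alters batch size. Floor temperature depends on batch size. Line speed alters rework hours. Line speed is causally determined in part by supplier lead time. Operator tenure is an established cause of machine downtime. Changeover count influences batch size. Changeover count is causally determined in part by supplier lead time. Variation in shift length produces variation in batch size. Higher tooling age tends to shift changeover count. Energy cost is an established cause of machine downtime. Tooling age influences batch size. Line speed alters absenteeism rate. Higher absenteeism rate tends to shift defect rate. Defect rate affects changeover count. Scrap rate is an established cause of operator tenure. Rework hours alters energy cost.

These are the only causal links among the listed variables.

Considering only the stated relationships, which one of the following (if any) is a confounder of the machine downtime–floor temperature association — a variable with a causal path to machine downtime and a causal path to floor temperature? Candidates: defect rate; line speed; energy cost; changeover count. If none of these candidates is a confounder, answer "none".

line speed

Line speed causes machine downtime (line speed → rework hours → energy cost → machine downtime) and also causes floor temperature (line speed → batch size → floor temperature); it is a common cause of both.
Each of the other candidates lacks a causal path to at least one of machine downtime and floor temperature, so they do not confound the relationship.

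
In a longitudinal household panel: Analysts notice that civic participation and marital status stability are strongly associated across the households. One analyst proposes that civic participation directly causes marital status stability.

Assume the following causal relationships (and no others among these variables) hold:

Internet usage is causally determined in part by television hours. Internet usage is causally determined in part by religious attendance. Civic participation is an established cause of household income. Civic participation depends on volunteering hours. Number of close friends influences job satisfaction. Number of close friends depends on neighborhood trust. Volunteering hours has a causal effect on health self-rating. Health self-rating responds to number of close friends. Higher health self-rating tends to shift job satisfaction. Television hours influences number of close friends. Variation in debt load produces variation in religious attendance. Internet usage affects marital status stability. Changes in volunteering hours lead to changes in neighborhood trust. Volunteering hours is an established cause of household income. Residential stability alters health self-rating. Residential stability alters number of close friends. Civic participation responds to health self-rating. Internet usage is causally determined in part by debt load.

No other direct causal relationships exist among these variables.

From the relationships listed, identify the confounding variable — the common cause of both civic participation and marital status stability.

television hours

Television hours has a causal path to civic participation (television hours → number of close friends → health self-rating → civic participation) and a separate causal path to marital status stability (television hours → internet usage → marital status stability), so it is a common cause of both.
No stated relationship gives civic participation a causal route to marital status stability, so the correlation is explained by the shared upstream cause rather than a direct effect.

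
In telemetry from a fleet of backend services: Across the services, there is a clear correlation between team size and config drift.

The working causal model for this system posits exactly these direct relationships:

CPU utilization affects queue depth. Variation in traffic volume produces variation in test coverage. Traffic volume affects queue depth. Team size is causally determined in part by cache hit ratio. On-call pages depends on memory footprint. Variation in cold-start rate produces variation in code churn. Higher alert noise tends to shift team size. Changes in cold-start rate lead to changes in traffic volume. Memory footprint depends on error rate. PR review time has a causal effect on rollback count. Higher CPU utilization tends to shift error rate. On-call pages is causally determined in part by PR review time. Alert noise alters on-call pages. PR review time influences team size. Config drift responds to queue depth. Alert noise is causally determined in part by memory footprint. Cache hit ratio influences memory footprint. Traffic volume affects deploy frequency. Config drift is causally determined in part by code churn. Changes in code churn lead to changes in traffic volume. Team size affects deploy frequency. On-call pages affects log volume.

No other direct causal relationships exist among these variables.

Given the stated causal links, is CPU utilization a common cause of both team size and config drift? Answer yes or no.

CPU utilization has a causal path to team size (CPU utilization → error rate → memory footprint → alert noise → team size) and to config drift (CPU utilization → queue depth → config drift), so it is a common cause of both — a confounder.

yes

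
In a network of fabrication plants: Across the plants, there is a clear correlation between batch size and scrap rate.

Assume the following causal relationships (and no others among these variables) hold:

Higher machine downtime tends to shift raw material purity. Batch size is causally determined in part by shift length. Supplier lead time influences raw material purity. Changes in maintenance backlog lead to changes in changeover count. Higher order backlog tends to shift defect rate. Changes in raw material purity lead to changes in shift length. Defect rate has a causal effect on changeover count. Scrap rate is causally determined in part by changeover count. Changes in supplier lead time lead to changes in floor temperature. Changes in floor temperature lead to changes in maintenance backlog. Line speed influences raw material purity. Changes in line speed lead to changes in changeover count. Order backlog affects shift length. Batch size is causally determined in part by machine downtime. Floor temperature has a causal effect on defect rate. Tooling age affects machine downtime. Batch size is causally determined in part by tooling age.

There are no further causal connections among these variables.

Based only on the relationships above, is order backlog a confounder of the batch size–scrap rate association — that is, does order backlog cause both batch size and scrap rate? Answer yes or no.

yes

Order backlog has a causal path to batch size (order backlog → shift length → batch size) and to scrap rate (order backlog → defect rate → changeover count → scrap rate), so it is a common cause of both — a confounder.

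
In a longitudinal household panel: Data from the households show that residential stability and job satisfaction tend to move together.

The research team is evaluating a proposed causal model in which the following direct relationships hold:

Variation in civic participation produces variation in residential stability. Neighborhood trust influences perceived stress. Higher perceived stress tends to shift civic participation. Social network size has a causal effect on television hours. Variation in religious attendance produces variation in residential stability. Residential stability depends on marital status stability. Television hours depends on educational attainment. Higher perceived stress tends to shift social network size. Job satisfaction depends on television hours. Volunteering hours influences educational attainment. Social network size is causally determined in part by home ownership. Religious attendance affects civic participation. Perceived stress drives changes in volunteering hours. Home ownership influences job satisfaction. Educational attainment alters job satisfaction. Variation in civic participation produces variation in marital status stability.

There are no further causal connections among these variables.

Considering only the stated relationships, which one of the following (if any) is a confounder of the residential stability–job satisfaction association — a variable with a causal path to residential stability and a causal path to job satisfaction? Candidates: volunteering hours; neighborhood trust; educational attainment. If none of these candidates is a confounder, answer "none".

Neighborhood trust causes residential stability (neighborhood trust → perceived stress → civic participation → residential stability) and also causes job satisfaction (neighborhood trust → perceived stress → social network size → television hours → job satisfaction); it is a common cause of both.
Each of the other candidates lacks a causal path to at least one of residential stability and job satisfaction, so they do not confound the relationship.

neighborhood trust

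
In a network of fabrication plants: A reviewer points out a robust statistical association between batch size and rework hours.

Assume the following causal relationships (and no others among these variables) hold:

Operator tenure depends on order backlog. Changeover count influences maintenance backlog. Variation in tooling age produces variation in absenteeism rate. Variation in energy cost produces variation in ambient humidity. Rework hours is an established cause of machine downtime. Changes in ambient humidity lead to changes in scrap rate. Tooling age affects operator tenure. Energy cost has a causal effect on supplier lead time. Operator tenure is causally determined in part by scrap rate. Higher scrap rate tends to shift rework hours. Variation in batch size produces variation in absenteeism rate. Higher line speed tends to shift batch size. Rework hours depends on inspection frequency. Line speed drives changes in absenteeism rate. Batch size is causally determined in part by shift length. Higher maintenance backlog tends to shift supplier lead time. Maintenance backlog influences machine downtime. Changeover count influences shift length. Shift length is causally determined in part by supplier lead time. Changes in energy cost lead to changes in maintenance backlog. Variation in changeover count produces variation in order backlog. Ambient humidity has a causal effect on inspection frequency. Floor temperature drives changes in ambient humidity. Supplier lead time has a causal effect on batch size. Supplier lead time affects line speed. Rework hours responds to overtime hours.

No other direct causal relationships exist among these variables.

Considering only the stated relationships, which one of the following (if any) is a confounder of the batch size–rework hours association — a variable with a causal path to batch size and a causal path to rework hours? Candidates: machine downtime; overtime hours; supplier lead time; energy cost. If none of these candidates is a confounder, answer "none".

energy cost

Energy cost causes batch size (energy cost → supplier lead time → batch size) and also causes rework hours (energy cost → ambient humidity → scrap rate → rework hours); it is a common cause of both.
Each of the other candidates lacks a causal path to at least one of batch size and rework hours, so they do not confound the relationship.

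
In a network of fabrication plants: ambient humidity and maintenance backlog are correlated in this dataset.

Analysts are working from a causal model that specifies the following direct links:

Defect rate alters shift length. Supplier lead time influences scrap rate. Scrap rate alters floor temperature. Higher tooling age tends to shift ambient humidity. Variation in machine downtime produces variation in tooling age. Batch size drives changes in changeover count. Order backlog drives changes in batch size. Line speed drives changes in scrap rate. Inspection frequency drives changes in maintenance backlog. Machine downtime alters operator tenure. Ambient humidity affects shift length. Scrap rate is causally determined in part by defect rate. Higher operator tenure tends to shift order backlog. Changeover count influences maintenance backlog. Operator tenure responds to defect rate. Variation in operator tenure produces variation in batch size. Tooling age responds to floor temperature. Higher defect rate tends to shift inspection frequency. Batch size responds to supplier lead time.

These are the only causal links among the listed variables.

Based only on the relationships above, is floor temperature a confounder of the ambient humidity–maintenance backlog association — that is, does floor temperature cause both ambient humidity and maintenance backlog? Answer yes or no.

Floor temperature has no stated causal path to maintenance backlog. A confounder must cause both variables, so floor temperature does not qualify.

no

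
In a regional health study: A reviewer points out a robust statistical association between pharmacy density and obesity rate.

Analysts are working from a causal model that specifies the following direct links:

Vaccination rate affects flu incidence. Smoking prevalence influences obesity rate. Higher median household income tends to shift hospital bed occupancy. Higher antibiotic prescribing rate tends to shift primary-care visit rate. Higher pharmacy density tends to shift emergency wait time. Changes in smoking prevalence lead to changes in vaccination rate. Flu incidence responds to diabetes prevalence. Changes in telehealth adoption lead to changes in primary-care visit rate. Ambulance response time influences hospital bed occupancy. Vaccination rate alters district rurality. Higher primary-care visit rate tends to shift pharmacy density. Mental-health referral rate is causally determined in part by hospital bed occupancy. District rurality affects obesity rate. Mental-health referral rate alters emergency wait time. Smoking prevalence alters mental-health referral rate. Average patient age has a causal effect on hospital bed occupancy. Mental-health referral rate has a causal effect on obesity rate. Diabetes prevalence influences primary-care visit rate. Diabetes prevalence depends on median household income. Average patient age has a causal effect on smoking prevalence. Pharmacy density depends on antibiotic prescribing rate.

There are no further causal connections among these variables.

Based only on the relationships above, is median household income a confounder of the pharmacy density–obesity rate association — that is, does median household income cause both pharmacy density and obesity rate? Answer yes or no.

Median household income has a causal path to pharmacy density (median household income → diabetes prevalence → primary-care visit rate → pharmacy density) and to obesity rate (median household income → hospital bed occupancy → mental-health referral rate → obesity rate), so it is a common cause of both — a confounder.

yes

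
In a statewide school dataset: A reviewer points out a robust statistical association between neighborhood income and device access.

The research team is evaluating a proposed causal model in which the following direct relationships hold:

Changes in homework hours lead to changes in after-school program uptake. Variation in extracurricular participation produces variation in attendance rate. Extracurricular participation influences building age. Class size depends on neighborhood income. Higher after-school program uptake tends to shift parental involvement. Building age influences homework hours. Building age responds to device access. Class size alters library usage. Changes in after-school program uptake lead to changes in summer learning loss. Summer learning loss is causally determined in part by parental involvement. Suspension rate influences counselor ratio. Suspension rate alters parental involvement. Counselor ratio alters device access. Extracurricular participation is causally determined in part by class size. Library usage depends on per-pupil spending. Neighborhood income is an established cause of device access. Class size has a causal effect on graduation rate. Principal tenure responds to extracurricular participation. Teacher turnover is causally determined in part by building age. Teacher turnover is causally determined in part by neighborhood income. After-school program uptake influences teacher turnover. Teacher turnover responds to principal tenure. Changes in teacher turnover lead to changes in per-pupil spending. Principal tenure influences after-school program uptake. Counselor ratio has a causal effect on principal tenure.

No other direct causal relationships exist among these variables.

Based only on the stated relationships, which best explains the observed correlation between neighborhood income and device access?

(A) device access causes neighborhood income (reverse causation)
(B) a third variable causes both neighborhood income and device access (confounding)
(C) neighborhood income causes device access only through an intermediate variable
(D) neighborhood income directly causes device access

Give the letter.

There is a stated direct causal link neighborhood income → device access, and no variable causes both neighborhood income and device access, so the correlation reflects direct causation.

D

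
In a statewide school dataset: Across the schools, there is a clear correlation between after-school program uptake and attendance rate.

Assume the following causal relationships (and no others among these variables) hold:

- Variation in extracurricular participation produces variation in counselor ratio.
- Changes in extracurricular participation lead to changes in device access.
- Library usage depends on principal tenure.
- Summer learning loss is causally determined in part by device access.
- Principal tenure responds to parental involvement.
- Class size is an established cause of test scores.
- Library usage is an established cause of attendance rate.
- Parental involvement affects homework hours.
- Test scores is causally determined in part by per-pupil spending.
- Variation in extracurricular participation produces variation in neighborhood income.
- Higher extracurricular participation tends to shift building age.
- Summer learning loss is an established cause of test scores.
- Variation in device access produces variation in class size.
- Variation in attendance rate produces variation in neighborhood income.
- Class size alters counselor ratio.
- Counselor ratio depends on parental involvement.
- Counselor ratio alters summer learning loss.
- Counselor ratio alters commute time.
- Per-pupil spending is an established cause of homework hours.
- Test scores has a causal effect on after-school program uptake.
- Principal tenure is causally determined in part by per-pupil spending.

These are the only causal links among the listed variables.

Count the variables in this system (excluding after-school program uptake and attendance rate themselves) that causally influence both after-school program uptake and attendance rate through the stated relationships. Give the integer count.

2

The common causes are: parental involvement (to after-school program uptake via parental involvement → counselor ratio → summer learning loss → test scores → after-school program uptake; to attendance rate via parental involvement → principal tenure → library usage → attendance rate); per-pupil spending (to after-school program uptake via per-pupil spending → test scores → after-school program uptake; to attendance rate via per-pupil spending → principal tenure → library usage → attendance rate).
Every other variable lacks a causal path to at least one of after-school program uptake and attendance rate.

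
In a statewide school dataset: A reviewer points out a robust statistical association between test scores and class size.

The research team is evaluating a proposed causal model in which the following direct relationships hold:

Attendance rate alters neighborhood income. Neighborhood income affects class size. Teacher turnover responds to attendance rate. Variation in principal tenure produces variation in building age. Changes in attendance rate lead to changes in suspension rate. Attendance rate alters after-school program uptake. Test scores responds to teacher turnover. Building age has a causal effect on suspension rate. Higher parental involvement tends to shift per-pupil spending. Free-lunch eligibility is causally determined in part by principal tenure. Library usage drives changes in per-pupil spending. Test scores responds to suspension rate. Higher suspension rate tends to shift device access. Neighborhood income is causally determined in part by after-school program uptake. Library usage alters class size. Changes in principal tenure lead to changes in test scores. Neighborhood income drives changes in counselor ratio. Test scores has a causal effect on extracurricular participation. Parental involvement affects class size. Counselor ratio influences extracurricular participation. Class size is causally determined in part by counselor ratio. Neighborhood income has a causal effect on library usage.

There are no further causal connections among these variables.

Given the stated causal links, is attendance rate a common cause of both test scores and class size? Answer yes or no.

Attendance rate has a causal path to test scores (attendance rate → teacher turnover → test scores) and to class size (attendance rate → neighborhood income → class size), so it is a common cause of both — a confounder.

yes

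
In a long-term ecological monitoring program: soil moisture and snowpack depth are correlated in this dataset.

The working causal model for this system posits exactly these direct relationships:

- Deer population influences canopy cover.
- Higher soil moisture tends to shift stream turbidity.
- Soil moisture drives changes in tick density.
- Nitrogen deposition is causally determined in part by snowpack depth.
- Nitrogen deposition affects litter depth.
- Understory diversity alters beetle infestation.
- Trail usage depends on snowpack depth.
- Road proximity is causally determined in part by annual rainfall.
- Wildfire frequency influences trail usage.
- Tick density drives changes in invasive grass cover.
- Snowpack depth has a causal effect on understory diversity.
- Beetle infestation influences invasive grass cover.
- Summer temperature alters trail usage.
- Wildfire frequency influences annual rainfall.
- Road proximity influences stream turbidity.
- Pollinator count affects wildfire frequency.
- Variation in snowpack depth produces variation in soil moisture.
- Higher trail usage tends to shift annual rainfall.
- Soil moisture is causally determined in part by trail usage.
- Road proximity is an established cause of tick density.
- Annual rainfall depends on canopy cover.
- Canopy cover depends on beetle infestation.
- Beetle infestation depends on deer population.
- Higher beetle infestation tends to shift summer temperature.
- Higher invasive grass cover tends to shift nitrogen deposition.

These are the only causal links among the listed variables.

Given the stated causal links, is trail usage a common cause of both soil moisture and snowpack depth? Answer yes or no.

Trail usage has no stated causal path to snowpack depth. A confounder must cause both variables, so trail usage does not qualify.

no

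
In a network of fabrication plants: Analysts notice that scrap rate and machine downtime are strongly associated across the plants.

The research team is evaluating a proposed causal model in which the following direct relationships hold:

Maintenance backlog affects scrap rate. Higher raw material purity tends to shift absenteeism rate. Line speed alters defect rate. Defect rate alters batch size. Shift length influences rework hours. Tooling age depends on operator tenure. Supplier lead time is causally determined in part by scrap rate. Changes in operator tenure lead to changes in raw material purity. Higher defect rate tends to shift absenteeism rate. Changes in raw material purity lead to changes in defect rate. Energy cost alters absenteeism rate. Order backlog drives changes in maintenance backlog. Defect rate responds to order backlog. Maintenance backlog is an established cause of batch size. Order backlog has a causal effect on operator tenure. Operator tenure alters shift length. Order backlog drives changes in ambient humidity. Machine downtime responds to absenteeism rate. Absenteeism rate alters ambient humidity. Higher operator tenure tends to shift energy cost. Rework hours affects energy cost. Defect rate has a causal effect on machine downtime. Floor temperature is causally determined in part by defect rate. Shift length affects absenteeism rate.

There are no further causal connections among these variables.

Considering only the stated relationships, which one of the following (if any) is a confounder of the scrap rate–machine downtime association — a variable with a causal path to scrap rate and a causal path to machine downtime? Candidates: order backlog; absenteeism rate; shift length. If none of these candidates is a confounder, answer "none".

order backlog

Order backlog causes scrap rate (order backlog → maintenance backlog → scrap rate) and also causes machine downtime (order backlog → defect rate → machine downtime); it is a common cause of both.
Each of the other candidates lacks a causal path to at least one of scrap rate and machine downtime, so they do not confound the relationship.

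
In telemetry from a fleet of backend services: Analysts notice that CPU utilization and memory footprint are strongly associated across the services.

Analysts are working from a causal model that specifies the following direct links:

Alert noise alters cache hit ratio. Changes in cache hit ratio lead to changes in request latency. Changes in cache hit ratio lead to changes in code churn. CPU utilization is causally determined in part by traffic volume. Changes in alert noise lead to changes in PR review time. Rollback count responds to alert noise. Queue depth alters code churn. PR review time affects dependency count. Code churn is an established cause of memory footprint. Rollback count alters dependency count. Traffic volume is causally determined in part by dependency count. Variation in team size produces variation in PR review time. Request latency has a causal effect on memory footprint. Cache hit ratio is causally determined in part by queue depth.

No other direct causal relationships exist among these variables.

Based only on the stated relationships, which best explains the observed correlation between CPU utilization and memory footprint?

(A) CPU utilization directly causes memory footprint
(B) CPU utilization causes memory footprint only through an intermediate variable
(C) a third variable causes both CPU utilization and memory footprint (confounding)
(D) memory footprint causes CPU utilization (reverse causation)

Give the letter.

Alert noise causes CPU utilization (alert noise → PR review time → dependency count → traffic volume → CPU utilization) and memory footprint (alert noise → cache hit ratio → code churn → memory footprint) — a common cause creating the correlation.
There is no stated path from CPU utilization to memory footprint or from memory footprint to CPU utilization, so neither direct nor reverse causation applies.

C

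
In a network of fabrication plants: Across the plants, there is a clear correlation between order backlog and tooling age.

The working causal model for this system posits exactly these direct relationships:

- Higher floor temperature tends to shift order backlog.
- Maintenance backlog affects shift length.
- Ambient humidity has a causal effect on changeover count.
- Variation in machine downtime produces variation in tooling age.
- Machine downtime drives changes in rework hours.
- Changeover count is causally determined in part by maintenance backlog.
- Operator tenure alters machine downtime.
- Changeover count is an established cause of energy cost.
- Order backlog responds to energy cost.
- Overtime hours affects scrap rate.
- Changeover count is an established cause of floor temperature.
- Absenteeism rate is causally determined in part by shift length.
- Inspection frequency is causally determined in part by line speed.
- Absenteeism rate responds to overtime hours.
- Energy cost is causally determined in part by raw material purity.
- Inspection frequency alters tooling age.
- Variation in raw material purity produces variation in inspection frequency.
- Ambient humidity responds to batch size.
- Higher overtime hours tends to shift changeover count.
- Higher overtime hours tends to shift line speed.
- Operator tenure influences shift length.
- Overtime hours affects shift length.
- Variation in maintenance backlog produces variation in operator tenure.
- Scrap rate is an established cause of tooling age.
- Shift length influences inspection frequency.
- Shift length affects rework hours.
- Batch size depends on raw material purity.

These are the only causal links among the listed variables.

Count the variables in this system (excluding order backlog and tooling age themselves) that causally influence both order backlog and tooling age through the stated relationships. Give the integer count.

3

The common causes are: maintenance backlog (to order backlog via maintenance backlog → changeover count → energy cost → order backlog; to tooling age via maintenance backlog → operator tenure → machine downtime → tooling age); overtime hours (to order backlog via overtime hours → changeover count → energy cost → order backlog; to tooling age via overtime hours → scrap rate → tooling age); raw material purity (to order backlog via raw material purity → energy cost → order backlog; to tooling age via raw material purity → inspection frequency → tooling age).
Every other variable lacks a causal path to at least one of order backlog and tooling age.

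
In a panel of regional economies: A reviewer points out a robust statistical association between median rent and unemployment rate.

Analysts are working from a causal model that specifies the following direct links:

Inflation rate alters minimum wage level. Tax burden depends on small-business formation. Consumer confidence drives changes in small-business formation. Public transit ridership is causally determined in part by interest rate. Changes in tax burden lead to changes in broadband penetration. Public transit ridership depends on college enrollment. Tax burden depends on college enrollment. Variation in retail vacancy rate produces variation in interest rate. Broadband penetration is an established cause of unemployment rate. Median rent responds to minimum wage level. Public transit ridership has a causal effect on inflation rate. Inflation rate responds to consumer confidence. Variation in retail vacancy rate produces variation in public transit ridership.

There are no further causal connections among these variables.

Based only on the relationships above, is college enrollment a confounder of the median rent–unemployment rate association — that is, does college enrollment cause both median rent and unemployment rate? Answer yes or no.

College enrollment has a causal path to median rent (college enrollment → public transit ridership → inflation rate → minimum wage level → median rent) and to unemployment rate (college enrollment → tax burden → broadband penetration → unemployment rate), so it is a common cause of both — a confounder.

yes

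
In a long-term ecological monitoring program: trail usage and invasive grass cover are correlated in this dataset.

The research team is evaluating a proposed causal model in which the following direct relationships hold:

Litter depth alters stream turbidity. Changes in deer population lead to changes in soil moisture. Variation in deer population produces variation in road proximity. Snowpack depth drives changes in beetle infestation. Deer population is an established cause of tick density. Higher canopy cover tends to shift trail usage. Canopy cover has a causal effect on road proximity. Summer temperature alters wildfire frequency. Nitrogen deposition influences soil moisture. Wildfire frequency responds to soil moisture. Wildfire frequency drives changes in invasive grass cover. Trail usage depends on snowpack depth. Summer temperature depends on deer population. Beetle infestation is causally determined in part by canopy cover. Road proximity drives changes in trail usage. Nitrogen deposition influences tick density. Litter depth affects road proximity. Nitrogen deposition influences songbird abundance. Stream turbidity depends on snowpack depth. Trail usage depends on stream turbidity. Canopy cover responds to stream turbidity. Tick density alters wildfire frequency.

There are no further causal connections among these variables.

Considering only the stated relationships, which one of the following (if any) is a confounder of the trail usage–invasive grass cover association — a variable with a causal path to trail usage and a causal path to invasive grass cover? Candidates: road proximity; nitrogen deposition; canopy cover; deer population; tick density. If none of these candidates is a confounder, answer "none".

deer population

Deer population causes trail usage (deer population → road proximity → trail usage) and also causes invasive grass cover (deer population → tick density → wildfire frequency → invasive grass cover); it is a common cause of both.
Each of the other candidates lacks a causal path to at least one of trail usage and invasive grass cover, so they do not confound the relationship.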